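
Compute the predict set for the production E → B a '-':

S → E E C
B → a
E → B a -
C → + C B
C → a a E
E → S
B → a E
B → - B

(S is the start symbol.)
PREDICT(E → B a '-') = (FIRST(RHS) \ {ε}) ∪ (FOLLOW(E) if ε ∈ FIRST(RHS), i.e. RHS ⇒* ε)
FIRST(B) = { '-', 'a' }
FIRST(B a '-') = { '-', 'a' }
ε ∉ FIRST(B a '-'), so FOLLOW(E) is not added.
PREDICT(E → B a '-') = { '-', 'a' }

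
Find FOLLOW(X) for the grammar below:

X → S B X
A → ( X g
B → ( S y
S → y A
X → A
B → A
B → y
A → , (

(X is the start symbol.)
X is the start symbol, so $ ∈ FOLLOW(X).
In X → S B X: X is at the end; this adds FOLLOW(X) to itself — nothing new
In A → ( X g: X is followed by g, add FIRST(g) \ {ε} = { 'g' }

Taking the union: FOLLOW(X) = { $, 'g' }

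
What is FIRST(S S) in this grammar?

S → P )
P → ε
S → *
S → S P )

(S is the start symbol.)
FIRST sets of the non-terminals involved (from the grammar, by fixed-point iteration):
  FIRST(S) = { ')', '*' }

To compute FIRST(S S), process the symbols left to right:
Symbol S is a non-terminal. Add FIRST(S) \ {ε} = { ')', '*' }
S is not nullable (ε ∉ FIRST(S)), so stop here.
FIRST(S S) = { ')', '*' }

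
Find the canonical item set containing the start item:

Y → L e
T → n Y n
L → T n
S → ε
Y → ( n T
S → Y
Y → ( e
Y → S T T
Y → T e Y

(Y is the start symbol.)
First, augment the grammar with Y' → Y
I₀ = CLOSURE({ [Y' → . Y] }):
  [Y' → . Y] has the dot before Y: add [Y → . L e], [Y → . ( n T], [Y → . ( e], [Y → . S T T], [Y → . T e Y]
  [Y → . L e] has the dot before L: add [L → . T n]
  [Y → . S T T] has the dot before S: add [S → .], [S → . Y]
  [Y → . T e Y] has the dot before T: add [T → . n Y n]
No further items can be added.

I₀ = { [L → . T n], [S → . Y], [S → .], [T → . n Y n], [Y → . ( e], [Y → . ( n T], [Y → . L e], [Y → . S T T], [Y → . T e Y], [Y' → . Y] }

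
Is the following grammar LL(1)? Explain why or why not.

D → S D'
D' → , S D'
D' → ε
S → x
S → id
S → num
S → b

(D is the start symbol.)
A grammar is LL(1) if for each non-terminal N with multiple productions, the predict sets of those productions are pairwise disjoint, where PREDICT(N → α) = (FIRST(α) \ {ε}) ∪ (FOLLOW(N) if α ⇒* ε).

Relevant sets:
  FOLLOW(D') = { $ }

For D':
  PREDICT(D' → ',' S D') = { ',' }
  PREDICT(D' → ε) = { $ }
For S:
  PREDICT(S → x) = { 'x' }
  PREDICT(S → id) = { 'id' }
  PREDICT(S → num) = { 'num' }
  PREDICT(S → b) = { 'b' }
D has a single production, so nothing to check there.

All predict sets are disjoint. The grammar IS LL(1).

Answer: Yes, the grammar is LL(1).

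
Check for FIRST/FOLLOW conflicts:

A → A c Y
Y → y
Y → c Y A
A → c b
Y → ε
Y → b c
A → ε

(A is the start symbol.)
A FIRST/FOLLOW conflict occurs when a non-terminal N has a nullable alternative N → β (β ⇒* ε) and another alternative N → α with FIRST(α) ∩ FOLLOW(N) ≠ ∅: on such a lookahead the parser cannot decide between expanding α and letting N vanish via β.

Nullable non-terminals: A, Y.
FIRST sets used below: FIRST(A) = { 'c', ε }

A: nullable alternative(s) A → ε; FOLLOW(A) = { $, 'c' }
  A → A c Y: FIRST \ {ε} = { 'c' } — overlaps FOLLOW(A) on { 'c' }: CONFLICT
  A → c b: FIRST \ {ε} = { 'c' } — overlaps FOLLOW(A) on { 'c' }: CONFLICT
  A → ε: FIRST \ {ε} = { } — this is the only nullable alternative, skip

Y: nullable alternative(s) Y → ε; FOLLOW(Y) = { $, 'c' }
  Y → y: FIRST \ {ε} = { 'y' } — disjoint from FOLLOW(Y)
  Y → c Y A: FIRST \ {ε} = { 'c' } — overlaps FOLLOW(Y) on { 'c' }: CONFLICT
  Y → ε: FIRST \ {ε} = { } — this is the only nullable alternative, skip
  Y → b c: FIRST \ {ε} = { 'b' } — disjoint from FOLLOW(Y)

So the grammar has 3 FIRST/FOLLOW conflicts (marked CONFLICT above).

Answer: Yes. A → A c Y with FOLLOW(A) on { 'c' }; A → c b with FOLLOW(A) on { 'c' }; Y → c Y A with FOLLOW(Y) on { 'c' }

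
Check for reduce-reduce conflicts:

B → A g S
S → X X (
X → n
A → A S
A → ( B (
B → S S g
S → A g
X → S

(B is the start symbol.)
Yes — I13: [A → A S .] vs [X → S .]; I18: [B → A g S .] vs [X → S .]

A reduce-reduce conflict occurs when an LR(0) state has two complete items [A → α .] and [B → β .] — both call for a reduction, and with no lookahead the parser cannot choose between them.

Augment with B' → B and build the canonical LR(0) collection (I0 = CLOSURE({[B' → . B]}), then GOTO on every symbol after a dot until no new states appear). It has 19 states:
  I0: { [A → . ( B (], [A → . A S], [B → . A g S], [B → . S S g], [B' → . B], [S → . A g], [S → . X X (], [X → . S], [X → . n] }  — shift
  I1: { [A → ( . B (], [A → . ( B (], [A → . A S], [B → . A g S], [B → . S S g], [S → . A g], [S → . X X (], [X → . S], [X → . n] }  — shift
  I2: { [A → . ( B (], [A → . A S], [A → A . S], [B → A . g S], [S → . A g], [S → . X X (], [S → A . g], [X → . S], [X → . n] }  — shift
  I3: { [B' → B .] }  — accept
  I4: { [A → . ( B (], [A → . A S], [B → S . S g], [S → . A g], [S → . X X (], [X → . S], [X → . n], [X → S .] }  — shift, reduce
  I5: { [A → . ( B (], [A → . A S], [S → . A g], [S → . X X (], [S → X . X (], [X → . S], [X → . n] }  — shift
  I6: { [X → n .] }  — reduce
  I7: { [A → . ( B (], [A → . A S], [A → A . S], [S → . A g], [S → . X X (], [S → A . g], [X → . S], [X → . n] }  — shift
  I8: { [X → S .] }  — reduce
  I9: { [A → . ( B (], [A → . A S], [S → . A g], [S → . X X (], [S → X . X (], [S → X X . (], [X → . S], [X → . n] }  — shift
  I10: { [A → ( . B (], [A → . ( B (], [A → . A S], [B → . A g S], [B → . S S g], [S → . A g], [S → . X X (], [S → X X ( .], [X → . S], [X → . n] }  — shift, reduce
  I11: { [A → ( B . (] }  — shift
  I12: { [A → ( B ( .] }  — reduce
  I13: { [A → A S .], [X → S .] }  — 2 reduces
  I14: { [S → A g .] }  — reduce
  I15: { [B → S S . g], [X → S .] }  — shift, reduce
  I16: { [B → S S g .] }  — reduce
  I17: { [A → . ( B (], [A → . A S], [B → A g . S], [S → . A g], [S → . X X (], [S → A g .], [X → . S], [X → . n] }  — shift, reduce
  I18: { [B → A g S .], [X → S .] }  — 2 reduces

I13 contains complete items [A → A S .], [X → S .] — reduce-reduce conflict.
I18 contains complete items [B → A g S .], [X → S .] — reduce-reduce conflict.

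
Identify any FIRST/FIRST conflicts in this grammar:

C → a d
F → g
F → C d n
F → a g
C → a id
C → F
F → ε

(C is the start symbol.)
FIRST sets of the non-terminals at (or reachable through a nullable prefix from) the front of some alternative:
  FIRST(F) = { 'a', 'd', 'g', ε }
  FIRST(C) = { 'a', 'd', 'g', ε }

Productions for C:
  C → a d: FIRST = { 'a' }
  C → a id: FIRST = { 'a' }
  C → F: FIRST = { 'a', 'd', 'g', ε }
Productions for F:
  F → g: FIRST = { 'g' }
  F → C d n: FIRST = { 'a', 'd', 'g' }
  F → a g: FIRST = { 'a' }
  F → ε: FIRST = { ε }

Conflict for C: C → a d and C → a id
  Overlap: { 'a' }
Conflict for C: C → a d and C → F
  Overlap: { 'a' }
Conflict for C: C → a id and C → F
  Overlap: { 'a' }
Conflict for F: F → g and F → C d n
  Overlap: { 'g' }
Conflict for F: F → C d n and F → a g
  Overlap: { 'a' }

Answer: Yes. C → a d / C → a id on { 'a' }; C → a d / C → F on { 'a' }; C → a id / C → F on { 'a' }; F → g / F → C d n on { 'g' }; F → C d n / F → a g on { 'a' }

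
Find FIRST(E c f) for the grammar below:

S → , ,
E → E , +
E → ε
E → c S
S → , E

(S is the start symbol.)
FIRST sets of the non-terminals involved (from the grammar, by fixed-point iteration):
  FIRST(E) = { ',', 'c', ε }

To compute FIRST(E c f), process the symbols left to right:
Symbol E is a non-terminal. Add FIRST(E) \ {ε} = { ',', 'c' }
E is nullable (ε ∈ FIRST(E)), continue to the next symbol.
Symbol c is a terminal. Add 'c' and stop.
FIRST(E c f) = { ',', 'c' }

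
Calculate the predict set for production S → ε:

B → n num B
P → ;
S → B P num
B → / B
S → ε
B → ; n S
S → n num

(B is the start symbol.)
{ $, ';' }

PREDICT(S → ε) = (FIRST(RHS) \ {ε}) ∪ (FOLLOW(S) if ε ∈ FIRST(RHS), i.e. RHS ⇒* ε)
The right-hand side is ε (FIRST(ε) = { ε }), so the predict set is FOLLOW(S) = { $, ';' }
PREDICT(S → ε) = { $, ';' }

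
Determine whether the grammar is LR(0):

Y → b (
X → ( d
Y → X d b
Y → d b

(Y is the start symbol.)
A grammar is LR(0) if no state in the canonical LR(0) collection has:
  - both a shift item (dot before a terminal) and a complete item (shift-reduce conflict), or
  - two or more complete items (reduce-reduce conflict; the accept item [Y' → Y .] counts as a complete item here).

Augment with Y' → Y and build the canonical LR(0) collection (I0 = CLOSURE({[Y' → . Y]}), then GOTO on every symbol after a dot until no new states appear). It has 11 states:
  I0: { [X → . ( d], [Y → . X d b], [Y → . b (], [Y → . d b], [Y' → . Y] }  — shift
  I1: { [X → ( . d] }  — shift
  I2: { [Y → X . d b] }  — shift
  I3: { [Y' → Y .] }  — accept
  I4: { [Y → b . (] }  — shift
  I5: { [Y → d . b] }  — shift
  I6: { [Y → d b .] }  — reduce
  I7: { [Y → b ( .] }  — reduce
  I8: { [Y → X d . b] }  — shift
  I9: { [Y → X d b .] }  — reduce
  I10: { [X → ( d .] }  — reduce

Every state is either a pure shift/goto state or contains exactly one complete item and nothing to shift — no conflicts. The grammar is LR(0).

Answer: Yes, the grammar is LR(0)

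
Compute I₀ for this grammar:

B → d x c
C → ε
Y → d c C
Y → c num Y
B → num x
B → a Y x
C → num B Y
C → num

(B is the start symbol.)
{ [B → . a Y x], [B → . d x c], [B → . num x], [B' → . B] }

First, augment the grammar with B' → B
I₀ = CLOSURE({ [B' → . B] }):
  [B' → . B] has the dot before B: add [B → . d x c], [B → . num x], [B → . a Y x]
No further items can be added.

I₀ = { [B → . a Y x], [B → . d x c], [B → . num x], [B' → . B] }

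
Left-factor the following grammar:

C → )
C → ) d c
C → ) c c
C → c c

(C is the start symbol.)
Left-factoring transforms A → αβ₁ | αβ₂ into A → αA' and A' → β₁ | β₂
(α is the longest common prefix among the alternatives). Repeat until
no nonterminal has two alternatives with a common prefix.

Round 1: C has alternatives sharing prefix ')'. Introduce C': C → ) C'
  Add: C' → ε
  Add: C' → d c
  Add: C' → c c

No remaining common prefixes — done.

Resulting grammar:
C → ) C'
C' → ε
C' → d c
C' → c c
C → c c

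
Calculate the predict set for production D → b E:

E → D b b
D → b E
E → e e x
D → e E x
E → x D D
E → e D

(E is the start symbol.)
{ 'b' }

PREDICT(D → b E) = (FIRST(RHS) \ {ε}) ∪ (FOLLOW(D) if ε ∈ FIRST(RHS), i.e. RHS ⇒* ε)
FIRST(b E) = { 'b' }
ε ∉ FIRST(b E), so FOLLOW(D) is not added.
PREDICT(D → b E) = { 'b' }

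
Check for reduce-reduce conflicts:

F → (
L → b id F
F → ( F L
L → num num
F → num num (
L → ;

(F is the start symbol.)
No reduce-reduce conflicts

Augment with F' → F and build the canonical LR(0) collection (I0 = CLOSURE({[F' → . F]}), then GOTO on every symbol after a dot until no new states appear). It has 14 states:
  I0: { [F → . ( F L], [F → . (], [F → . num num (], [F' → . F] }  — shift
  I1: { [F → ( . F L], [F → ( .], [F → . ( F L], [F → . (], [F → . num num (] }  — shift, reduce
  I2: { [F' → F .] }  — accept
  I3: { [F → num . num (] }  — shift
  I4: { [F → num num . (] }  — shift
  I5: { [F → num num ( .] }  — reduce
  I6: { [F → ( F . L], [L → . ;], [L → . b id F], [L → . num num] }  — shift
  I7: { [L → ; .] }  — reduce
  I8: { [F → ( F L .] }  — reduce
  I9: { [L → b . id F] }  — shift
  I10: { [L → num . num] }  — shift
  I11: { [L → num num .] }  — reduce
  I12: { [F → . ( F L], [F → . (], [F → . num num (], [L → b id . F] }  — shift
  I13: { [L → b id F .] }  — reduce

No state contains more than one complete item.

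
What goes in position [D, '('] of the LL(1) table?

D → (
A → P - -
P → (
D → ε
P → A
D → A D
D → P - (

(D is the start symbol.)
To find M[D, '('], we find productions for D where '(' is in the predict set (PREDICT(N → α) = (FIRST(α) \ {ε}) ∪ (FOLLOW(N) if α ⇒* ε)).

Relevant sets:
  FIRST(A) = { '(' }
  FIRST(P) = { '(' }
  FOLLOW(D) = { $ }

D → (: PREDICT = { '(' }
  '(' is in predict set, so this production goes in M[D, '(']
D → ε: PREDICT = { $ }
D → A D: PREDICT = { '(' }
  '(' is in predict set, so this production goes in M[D, '(']
D → P - (: PREDICT = { '(' }
  '(' is in predict set, so this production goes in M[D, '(']

M[D, '('] = D → (, D → A D, D → P - (  (a multiply-defined cell — the grammar is not LL(1))

Answer: D → (, D → A D, D → P - (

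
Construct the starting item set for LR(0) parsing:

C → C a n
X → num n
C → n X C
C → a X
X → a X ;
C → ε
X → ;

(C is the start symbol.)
First, augment the grammar with C' → C
I₀ = CLOSURE({ [C' → . C] }):
  [C' → . C] has the dot before C: add [C → . C a n], [C → . n X C], [C → . a X], [C → .]
No further items can be added.

I₀ = { [C → . C a n], [C → . a X], [C → . n X C], [C → .], [C' → . C] }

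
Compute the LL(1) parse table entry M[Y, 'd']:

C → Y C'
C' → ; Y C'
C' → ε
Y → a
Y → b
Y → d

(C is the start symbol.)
Y → d

To find M[Y, 'd'], we find productions for Y where 'd' is in the predict set (PREDICT(N → α) = (FIRST(α) \ {ε}) ∪ (FOLLOW(N) if α ⇒* ε)).

Y → a: PREDICT = { 'a' }
Y → b: PREDICT = { 'b' }
Y → d: PREDICT = { 'd' }
  'd' is in predict set, so this production goes in M[Y, 'd']

M[Y, 'd'] = Y → d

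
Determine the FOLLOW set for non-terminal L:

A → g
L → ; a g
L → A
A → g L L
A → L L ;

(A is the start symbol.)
To compute FOLLOW(L), find every occurrence of L on a right-hand side N → α L β: add FIRST(β) \ {ε}, and if β is empty or nullable also add FOLLOW(N). Iterate to a fixed point.

In A → g L L: L is followed by L, add FIRST(L) \ {ε} = { ';', 'g' }
In A → g L L: L is at the end, add FOLLOW(A)
In A → L L ;: L is followed by L ';', add FIRST(L ';') \ {ε} = { ';', 'g' }
In A → L L ;: L is followed by ';', add FIRST(';') \ {ε} = { ';' }

The FOLLOW sets referred to above (computed the same way, to a fixed point):
  FOLLOW(A) = { $, ';', 'g' }

Taking the union: FOLLOW(L) = { $, ';', 'g' }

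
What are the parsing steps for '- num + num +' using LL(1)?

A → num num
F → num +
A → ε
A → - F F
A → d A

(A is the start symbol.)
Stack is shown with the top on the left.

Stack      Input            Action
----------------------------------
A $        - num + num + $  output A → - F F
- F F $    - num + num + $  match '-'
F F $      num + num + $    output F → num +
num + F $  num + num + $    match 'num'
+ F $      + num + $        match '+'
F $        num + $          output F → num +
num + $    num + $          match 'num'
+ $        + $              match '+'
$          $                accept

The string is accepted.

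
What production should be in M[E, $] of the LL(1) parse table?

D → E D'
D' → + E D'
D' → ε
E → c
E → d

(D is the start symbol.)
Empty (error entry)

To find M[E, $], we find productions for E where $ is in the predict set (PREDICT(N → α) = (FIRST(α) \ {ε}) ∪ (FOLLOW(N) if α ⇒* ε)).

E → c: PREDICT = { 'c' }
E → d: PREDICT = { 'd' }

M[E, $] is empty (no production applies)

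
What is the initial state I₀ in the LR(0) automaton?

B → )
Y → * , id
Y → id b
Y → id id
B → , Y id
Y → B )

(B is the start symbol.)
{ [B → . )], [B → . , Y id], [B' → . B] }

First, augment the grammar with B' → B
I₀ = CLOSURE({ [B' → . B] }):
  [B' → . B] has the dot before B: add [B → . )], [B → . , Y id]
No further items can be added.

I₀ = { [B → . )], [B → . , Y id], [B' → . B] }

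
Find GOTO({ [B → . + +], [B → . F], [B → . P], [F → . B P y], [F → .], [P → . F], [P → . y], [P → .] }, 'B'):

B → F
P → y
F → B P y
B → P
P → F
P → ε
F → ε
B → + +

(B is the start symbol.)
{ [B → . + +], [B → . F], [B → . P], [F → . B P y], [F → .], [F → B . P y], [P → . F], [P → . y], [P → .] }

GOTO(I, 'B') = CLOSURE({ [A → αX.β] : [A → α.Xβ] ∈ I, X = 'B' })

Items with dot before 'B', with the dot advanced:
  [F → . B P y] → [F → B . P y]
Closure of the advanced items:
  [F → B . P y] has the dot before P: add [P → . y], [P → . F], [P → .]
  [P → . F] has the dot before F: add [F → . B P y], [F → .]
  [F → . B P y] has the dot before B: add [B → . F], [B → . P], [B → . + +]

GOTO = { [B → . + +], [B → . F], [B → . P], [F → . B P y], [F → .], [F → B . P y], [P → . F], [P → . y], [P → .] }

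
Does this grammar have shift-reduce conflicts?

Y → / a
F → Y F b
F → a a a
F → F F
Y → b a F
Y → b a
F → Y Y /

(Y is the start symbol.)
Augment with Y' → Y and build the canonical LR(0) collection (I0 = CLOSURE({[Y' → . Y]}), then GOTO on every symbol after a dot until no new states appear). It has 16 states:
  I0: { [Y → . / a], [Y → . b a F], [Y → . b a], [Y' → . Y] }  — shift
  I1: { [Y → / . a] }  — shift
  I2: { [Y' → Y .] }  — accept
  I3: { [Y → b . a F], [Y → b . a] }  — shift
  I4: { [F → . F F], [F → . Y F b], [F → . Y Y /], [F → . a a a], [Y → . / a], [Y → . b a F], [Y → . b a], [Y → b a . F], [Y → b a .] }  — shift, reduce
  I5: { [F → . F F], [F → . Y F b], [F → . Y Y /], [F → . a a a], [F → F . F], [Y → . / a], [Y → . b a F], [Y → . b a], [Y → b a F .] }  — shift, reduce
  I6: { [F → . F F], [F → . Y F b], [F → . Y Y /], [F → . a a a], [F → Y . F b], [F → Y . Y /], [Y → . / a], [Y → . b a F], [Y → . b a] }  — shift
  I7: { [F → a . a a] }  — shift
  I8: { [F → a a . a] }  — shift
  I9: { [F → a a a .] }  — reduce
  I10: { [F → . F F], [F → . Y F b], [F → . Y Y /], [F → . a a a], [F → F . F], [F → Y F . b], [Y → . / a], [Y → . b a F], [Y → . b a] }  — shift
  I11: { [F → . F F], [F → . Y F b], [F → . Y Y /], [F → . a a a], [F → Y . F b], [F → Y . Y /], [F → Y Y . /], [Y → . / a], [Y → . b a F], [Y → . b a] }  — shift
  I12: { [F → Y Y / .], [Y → / . a] }  — shift, reduce
  I13: { [Y → / a .] }  — reduce
  I14: { [F → . F F], [F → . Y F b], [F → . Y Y /], [F → . a a a], [F → F . F], [F → F F .], [Y → . / a], [Y → . b a F], [Y → . b a] }  — shift, reduce
  I15: { [F → Y F b .], [Y → b . a F], [Y → b . a] }  — shift, reduce

I4 contains reduce item [Y → b a .] and shift items [F → . a a a], [Y → . / a], [Y → . b a], [Y → . b a F] — shift-reduce conflict.
I5 contains reduce item [Y → b a F .] and shift items [F → . a a a], [Y → . / a], [Y → . b a], [Y → . b a F] — shift-reduce conflict.
I12 contains reduce item [F → Y Y / .] and shift item [Y → / . a] — shift-reduce conflict.
I14 contains reduce item [F → F F .] and shift items [F → . a a a], [Y → . / a], [Y → . b a], [Y → . b a F] — shift-reduce conflict.
I15 contains reduce item [F → Y F b .] and shift items [Y → b . a], [Y → b . a F] — shift-reduce conflict.

Answer: Yes — I4: [Y → b a .] vs [F → . a a a]; I5: [Y → b a F .] vs [F → . a a a]; I12: [F → Y Y / .] vs [Y → / . a]; I14: [F → F F .] vs [F → . a a a]; I15: [F → Y F b .] vs [Y → b . a]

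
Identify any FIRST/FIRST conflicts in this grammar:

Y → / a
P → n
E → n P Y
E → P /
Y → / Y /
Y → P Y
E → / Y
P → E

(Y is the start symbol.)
A FIRST/FIRST conflict occurs when two productions N → α and N → β for the same non-terminal have FIRST(α) ∩ FIRST(β) ≠ ∅ (with ε ∈ FIRST of a nullable right-hand side, so two nullable alternatives also conflict).

FIRST sets of the non-terminals at (or reachable through a nullable prefix from) the front of some alternative:
  FIRST(P) = { '/', 'n' }
  FIRST(E) = { '/', 'n' }

Productions for Y:
  Y → / a: FIRST = { '/' }
  Y → / Y /: FIRST = { '/' }
  Y → P Y: FIRST = { '/', 'n' }
Productions for P:
  P → n: FIRST = { 'n' }
  P → E: FIRST = { '/', 'n' }
Productions for E:
  E → n P Y: FIRST = { 'n' }
  E → P /: FIRST = { '/', 'n' }
  E → / Y: FIRST = { '/' }

Conflict for Y: Y → / a and Y → / Y /
  Overlap: { '/' }
Conflict for Y: Y → / a and Y → P Y
  Overlap: { '/' }
Conflict for Y: Y → / Y / and Y → P Y
  Overlap: { '/' }
Conflict for P: P → n and P → E
  Overlap: { 'n' }
Conflict for E: E → n P Y and E → P /
  Overlap: { 'n' }
Conflict for E: E → P / and E → / Y
  Overlap: { '/' }

Answer: Yes. Y → '/' a / Y → '/' Y '/' on { '/' }; Y → '/' a / Y → P Y on { '/' }; Y → '/' Y '/' / Y → P Y on { '/' }; P → n / P → E on { 'n' }; E → n P Y / E → P '/' on { 'n' }; E → P '/' / E → '/' Y on { '/' }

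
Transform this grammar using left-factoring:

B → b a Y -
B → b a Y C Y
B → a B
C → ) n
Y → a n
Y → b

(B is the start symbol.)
B → b a Y B'
B' → -
B' → C Y
B → a B
C → ) n
Y → a n
Y → b

Left-factoring transforms A → αβ₁ | αβ₂ into A → αA' and A' → β₁ | β₂
(α is the longest common prefix among the alternatives). Repeat until
no nonterminal has two alternatives with a common prefix.

Round 1: B has alternatives sharing prefix 'b a Y'. Introduce B': B → b a Y B'
  Add: B' → -
  Add: B' → C Y

No remaining common prefixes — done.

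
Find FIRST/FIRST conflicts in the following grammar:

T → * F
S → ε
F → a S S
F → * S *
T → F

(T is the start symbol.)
FIRST sets of the non-terminals at (or reachable through a nullable prefix from) the front of some alternative:
  FIRST(F) = { '*', 'a' }

Productions for T:
  T → * F: FIRST = { '*' }
  T → F: FIRST = { '*', 'a' }
Productions for F:
  F → a S S: FIRST = { 'a' }
  F → * S *: FIRST = { '*' }
S has only one production, so no FIRST/FIRST conflict is possible there.

Conflict for T: T → * F and T → F
  Overlap: { '*' }

Answer: Yes. T → '*' F / T → F on { '*' }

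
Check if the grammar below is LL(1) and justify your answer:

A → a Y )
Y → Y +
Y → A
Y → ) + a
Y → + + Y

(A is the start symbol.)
Relevant sets:
  FIRST(Y) = { ')', '+', 'a' }
  FIRST(A) = { 'a' }

For Y:
  PREDICT(Y → Y '+') = { ')', '+', 'a' }
  PREDICT(Y → A) = { 'a' }
  PREDICT(Y → ')' '+' a) = { ')' }
  PREDICT(Y → '+' '+' Y) = { '+' }
A has a single production, so nothing to check there.

Conflict found: Predict set conflict for Y: { 'a' }
The grammar is NOT LL(1).

Answer: No. Predict set conflict for Y: { 'a' }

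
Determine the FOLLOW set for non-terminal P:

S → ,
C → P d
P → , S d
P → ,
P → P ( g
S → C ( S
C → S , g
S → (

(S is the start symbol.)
To compute FOLLOW(P), find every occurrence of P on a right-hand side N → α P β: add FIRST(β) \ {ε}, and if β is empty or nullable also add FOLLOW(N). Iterate to a fixed point.

In C → P d: P is followed by d, add FIRST(d) \ {ε} = { 'd' }
In P → P ( g: P is followed by '(' g, add FIRST('(' g) \ {ε} = { '(' }

Taking the union: FOLLOW(P) = { '(', 'd' }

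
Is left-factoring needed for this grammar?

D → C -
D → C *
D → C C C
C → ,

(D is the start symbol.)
Yes, D has productions with common prefix 'C'

Left-factoring is needed when two productions for the same non-terminal
share a common prefix on the right-hand side.

Productions for D:
  D → C -
  D → C *
  D → C C C

Found common prefix 'C' in productions for D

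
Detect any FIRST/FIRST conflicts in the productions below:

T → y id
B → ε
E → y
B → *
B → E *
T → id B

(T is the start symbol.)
FIRST sets of the non-terminals at (or reachable through a nullable prefix from) the front of some alternative:
  FIRST(E) = { 'y' }

Productions for T:
  T → y id: FIRST = { 'y' }
  T → id B: FIRST = { 'id' }
Productions for B:
  B → ε: FIRST = { ε }
  B → *: FIRST = { '*' }
  B → E *: FIRST = { 'y' }
E has only one production, so no FIRST/FIRST conflict is possible there.

All alternatives of each non-terminal have pairwise disjoint FIRST sets.

Answer: No FIRST/FIRST conflicts.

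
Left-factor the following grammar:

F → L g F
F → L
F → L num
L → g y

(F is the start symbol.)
F → L F'
F' → g F
F' → ε
F' → num
L → g y

Left-factoring transforms A → αβ₁ | αβ₂ into A → αA' and A' → β₁ | β₂
(α is the longest common prefix among the alternatives). Repeat until
no nonterminal has two alternatives with a common prefix.

Round 1: F has alternatives sharing prefix 'L'. Introduce F': F → L F'
  Add: F' → g F
  Add: F' → ε
  Add: F' → num

No remaining common prefixes — done.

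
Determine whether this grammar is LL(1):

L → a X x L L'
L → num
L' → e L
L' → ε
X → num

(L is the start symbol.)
No. Predict set conflict for L': { 'e' }

A grammar is LL(1) if for each non-terminal N with multiple productions, the predict sets of those productions are pairwise disjoint, where PREDICT(N → α) = (FIRST(α) \ {ε}) ∪ (FOLLOW(N) if α ⇒* ε).

Relevant sets:
  FOLLOW(L') = { $, 'e' }

For L:
  PREDICT(L → a X x L L') = { 'a' }
  PREDICT(L → num) = { 'num' }
For L':
  PREDICT(L' → e L) = { 'e' }
  PREDICT(L' → ε) = { $, 'e' }
X has a single production, so nothing to check there.

Conflict found: Predict set conflict for L': { 'e' }
The grammar is NOT LL(1).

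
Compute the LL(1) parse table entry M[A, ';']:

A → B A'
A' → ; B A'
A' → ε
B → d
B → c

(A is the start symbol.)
Empty (error entry)

To find M[A, ';'], we find productions for A where ';' is in the predict set (PREDICT(N → α) = (FIRST(α) \ {ε}) ∪ (FOLLOW(N) if α ⇒* ε)).

Relevant sets:
  FIRST(B) = { 'c', 'd' }

A → B A': PREDICT = { 'c', 'd' }

M[A, ';'] is empty (no production applies)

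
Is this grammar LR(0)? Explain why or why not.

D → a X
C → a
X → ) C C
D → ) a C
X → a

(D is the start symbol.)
Yes, the grammar is LR(0)

Augment with D' → D and build the canonical LR(0) collection (I0 = CLOSURE({[D' → . D]}), then GOTO on every symbol after a dot until no new states appear). It has 12 states:
  I0: { [D → . ) a C], [D → . a X], [D' → . D] }  — shift
  I1: { [D → ) . a C] }  — shift
  I2: { [D' → D .] }  — accept
  I3: { [D → a . X], [X → . ) C C], [X → . a] }  — shift
  I4: { [C → . a], [X → ) . C C] }  — shift
  I5: { [D → a X .] }  — reduce
  I6: { [X → a .] }  — reduce
  I7: { [C → . a], [X → ) C . C] }  — shift
  I8: { [C → a .] }  — reduce
  I9: { [X → ) C C .] }  — reduce
  I10: { [C → . a], [D → ) a . C] }  — shift
  I11: { [D → ) a C .] }  — reduce

Every state is either a pure shift/goto state or contains exactly one complete item and nothing to shift — no conflicts. The grammar is LR(0).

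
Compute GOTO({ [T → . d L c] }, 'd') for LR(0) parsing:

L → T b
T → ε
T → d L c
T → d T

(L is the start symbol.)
GOTO(I, 'd') = CLOSURE({ [A → αX.β] : [A → α.Xβ] ∈ I, X = 'd' })

Items with dot before 'd', with the dot advanced:
  [T → . d L c] → [T → d . L c]
Closure of the advanced items:
  [T → d . L c] has the dot before L: add [L → . T b]
  [L → . T b] has the dot before T: add [T → .], [T → . d L c], [T → . d T]

GOTO = { [L → . T b], [T → . d L c], [T → . d T], [T → .], [T → d . L c] }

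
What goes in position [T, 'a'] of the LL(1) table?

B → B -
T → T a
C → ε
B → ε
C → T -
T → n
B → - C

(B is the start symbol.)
Empty (error entry)

To find M[T, 'a'], we find productions for T where 'a' is in the predict set (PREDICT(N → α) = (FIRST(α) \ {ε}) ∪ (FOLLOW(N) if α ⇒* ε)).

Relevant sets:
  FIRST(T) = { 'n' }

T → T a: PREDICT = { 'n' }
T → n: PREDICT = { 'n' }

M[T, 'a'] is empty (no production applies)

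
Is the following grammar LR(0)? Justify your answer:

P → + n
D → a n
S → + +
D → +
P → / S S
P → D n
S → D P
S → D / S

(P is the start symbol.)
No. Shift-reduce conflict between [D → + .] and [P → + . n]

A grammar is LR(0) if no state in the canonical LR(0) collection has:
  - both a shift item (dot before a terminal) and a complete item (shift-reduce conflict), or
  - two or more complete items (reduce-reduce conflict; the accept item [P' → P .] counts as a complete item here).

Augment with P' → P and build the canonical LR(0) collection (I0 = CLOSURE({[P' → . P]}), then GOTO on every symbol after a dot until no new states appear). It has 17 states:
  I0: { [D → . +], [D → . a n], [P → . + n], [P → . / S S], [P → . D n], [P' → . P] }  — shift
  I1: { [D → + .], [P → + . n] }  — shift, reduce
  I2: { [D → . +], [D → . a n], [P → / . S S], [S → . + +], [S → . D / S], [S → . D P] }  — shift
  I3: { [P → D . n] }  — shift
  I4: { [P' → P .] }  — accept
  I5: { [D → a . n] }  — shift
  I6: { [D → a n .] }  — reduce
  I7: { [P → D n .] }  — reduce
  I8: { [D → + .], [S → + . +] }  — shift, reduce
  I9: { [D → . +], [D → . a n], [P → . + n], [P → . / S S], [P → . D n], [S → D . / S], [S → D . P] }  — shift
  I10: { [D → . +], [D → . a n], [P → / S . S], [S → . + +], [S → . D / S], [S → . D P] }  — shift
  I11: { [P → / S S .] }  — reduce
  I12: { [D → . +], [D → . a n], [P → / . S S], [S → . + +], [S → . D / S], [S → . D P], [S → D / . S] }  — shift
  I13: { [S → D P .] }  — reduce
  I14: { [D → . +], [D → . a n], [P → / S . S], [S → . + +], [S → . D / S], [S → . D P], [S → D / S .] }  — shift, reduce
  I15: { [S → + + .] }  — reduce
  I16: { [P → + n .] }  — reduce

Conflict in state I1:
  Shift-reduce conflict between [D → + .] and [P → + . n]
So the grammar is NOT LR(0).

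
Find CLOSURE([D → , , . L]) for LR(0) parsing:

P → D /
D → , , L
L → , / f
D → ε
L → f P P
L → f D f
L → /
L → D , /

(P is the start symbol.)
{ [D → , , . L], [D → . , , L], [D → .], [L → . , / f], [L → . /], [L → . D , /], [L → . f D f], [L → . f P P] }

To compute CLOSURE, for each item [A → α.Bβ] where B is a non-terminal, add [B → .γ] for all productions B → γ; repeat for the newly added items until nothing changes.

Start with: [D → , , . L]
  [D → , , . L] has the dot before L: add [L → . , / f], [L → . f P P], [L → . f D f], [L → . /], [L → . D , /]
  [L → . D , /] has the dot before D: add [D → . , , L], [D → .]
No further items can be added.

CLOSURE = { [D → , , . L], [D → . , , L], [D → .], [L → . , / f], [L → . /], [L → . D , /], [L → . f D f], [L → . f P P] }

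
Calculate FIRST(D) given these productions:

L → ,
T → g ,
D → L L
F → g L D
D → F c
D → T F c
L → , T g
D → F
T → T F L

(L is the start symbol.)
{ ',', 'g' }

FIRST sets of the other non-terminals involved (by the same procedure, iterated to a fixed point):
  FIRST(L) = { ',' }
  FIRST(F) = { 'g' }
  FIRST(T) = { 'g' }

From D → L L:
  - L is a non-terminal: add FIRST(L) \ {ε} = { ',' }
    L is not nullable, so stop
From D → F c:
  - F is a non-terminal: add FIRST(F) \ {ε} = { 'g' }
    F is not nullable, so stop
From D → T F c:
  - T is a non-terminal: add FIRST(T) \ {ε} = { 'g' }
    T is not nullable, so stop
From D → F:
  - F is a non-terminal: add FIRST(F) \ {ε} = { 'g' }
    F is not nullable, so stop

Collecting: FIRST(D) = { ',', 'g' }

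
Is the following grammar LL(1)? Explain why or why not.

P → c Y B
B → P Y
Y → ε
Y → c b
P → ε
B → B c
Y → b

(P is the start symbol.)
No. Predict set conflict for P: { 'c' }

Relevant sets:
  FIRST(P) = { 'c', ε }
  FIRST(Y) = { 'b', 'c', ε }
  FIRST(B) = { 'b', 'c', ε }
  FOLLOW(P) = { $, 'b', 'c' }
  FOLLOW(B) = { $, 'b', 'c' }
  FOLLOW(Y) = { $, 'b', 'c' }

For P:
  PREDICT(P → c Y B) = { 'c' }
  PREDICT(P → ε) = { $, 'b', 'c' }
For B:
  PREDICT(B → P Y) = { $, 'b', 'c' }
  PREDICT(B → B c) = { 'b', 'c' }
For Y:
  PREDICT(Y → ε) = { $, 'b', 'c' }
  PREDICT(Y → c b) = { 'c' }
  PREDICT(Y → b) = { 'b' }

Conflict found: Predict set conflict for P: { 'c' }
The grammar is NOT LL(1).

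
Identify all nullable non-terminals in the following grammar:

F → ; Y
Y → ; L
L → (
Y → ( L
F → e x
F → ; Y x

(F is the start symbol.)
None

A non-terminal is nullable if it can derive ε (the empty string): either it has an ε-production, or it has a production whose right-hand side consists entirely of nullable non-terminals.

There are no ε-productions, so no non-terminal can derive ε.
No non-terminals are nullable.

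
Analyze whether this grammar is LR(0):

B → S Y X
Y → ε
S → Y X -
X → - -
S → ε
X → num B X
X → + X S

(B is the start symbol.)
No. Reduce-reduce conflict: [S → .] and [Y → .]

A grammar is LR(0) if no state in the canonical LR(0) collection has:
  - both a shift item (dot before a terminal) and a complete item (shift-reduce conflict), or
  - two or more complete items (reduce-reduce conflict; the accept item [B' → B .] counts as a complete item here).

Augment with B' → B and build the canonical LR(0) collection (I0 = CLOSURE({[B' → . B]}), then GOTO on every symbol after a dot until no new states appear). It has 16 states:
  I0: { [B → . S Y X], [B' → . B], [S → . Y X -], [S → .], [Y → .] }  — 2 reduces
  I1: { [B' → B .] }  — accept
  I2: { [B → S . Y X], [Y → .] }  — reduce
  I3: { [S → Y . X -], [X → . + X S], [X → . - -], [X → . num B X] }  — shift
  I4: { [X → + . X S], [X → . + X S], [X → . - -], [X → . num B X] }  — shift
  I5: { [X → - . -] }  — shift
  I6: { [S → Y X . -] }  — shift
  I7: { [B → . S Y X], [S → . Y X -], [S → .], [X → num . B X], [Y → .] }  — 2 reduces
  I8: { [X → . + X S], [X → . - -], [X → . num B X], [X → num B . X] }  — shift
  I9: { [X → num B X .] }  — reduce
  I10: { [S → Y X - .] }  — reduce
  I11: { [X → - - .] }  — reduce
  I12: { [S → . Y X -], [S → .], [X → + X . S], [Y → .] }  — 2 reduces
  I13: { [X → + X S .] }  — reduce
  I14: { [B → S Y . X], [X → . + X S], [X → . - -], [X → . num B X] }  — shift
  I15: { [B → S Y X .] }  — reduce

Conflict in state I0:
  Reduce-reduce conflict: [S → .] and [Y → .]
So the grammar is NOT LR(0).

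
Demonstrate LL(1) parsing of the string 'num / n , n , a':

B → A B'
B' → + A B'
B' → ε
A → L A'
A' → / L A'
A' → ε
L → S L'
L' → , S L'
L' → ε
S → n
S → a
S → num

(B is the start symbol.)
Stack is shown with the top on the left.

Stack           Input              Action
-----------------------------------------
B $             num / n , n , a $  output B → A B'
A B' $          num / n , n , a $  output A → L A'
L A' B' $       num / n , n , a $  output L → S L'
S L' A' B' $    num / n , n , a $  output S → num
num L' A' B' $  num / n , n , a $  match 'num'
L' A' B' $      / n , n , a $      output L' → ε
A' B' $         / n , n , a $      output A' → / L A'
/ L A' B' $     / n , n , a $      match '/'
L A' B' $       n , n , a $        output L → S L'
S L' A' B' $    n , n , a $        output S → n
n L' A' B' $    n , n , a $        match 'n'
L' A' B' $      , n , a $          output L' → , S L'
, S L' A' B' $  , n , a $          match ','
S L' A' B' $    n , a $            output S → n
n L' A' B' $    n , a $            match 'n'
L' A' B' $      , a $              output L' → , S L'
, S L' A' B' $  , a $              match ','
S L' A' B' $    a $                output S → a
a L' A' B' $    a $                match 'a'
L' A' B' $      $                  output L' → ε
A' B' $         $                  output A' → ε
B' $            $                  output B' → ε
$               $                  accept

The string is accepted.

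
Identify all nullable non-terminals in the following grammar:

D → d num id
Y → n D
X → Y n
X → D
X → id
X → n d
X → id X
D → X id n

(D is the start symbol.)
None

A non-terminal is nullable if it can derive ε (the empty string): either it has an ε-production, or it has a production whose right-hand side consists entirely of nullable non-terminals.

There are no ε-productions, so no non-terminal can derive ε.
No non-terminals are nullable.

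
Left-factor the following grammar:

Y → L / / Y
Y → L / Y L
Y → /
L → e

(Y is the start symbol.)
Y → L / Y'
Y' → / Y
Y' → Y L
Y → /
L → e

Left-factoring transforms A → αβ₁ | αβ₂ into A → αA' and A' → β₁ | β₂
(α is the longest common prefix among the alternatives). Repeat until
no nonterminal has two alternatives with a common prefix.

Round 1: Y has alternatives sharing prefix 'L /'. Introduce Y': Y → L / Y'
  Add: Y' → / Y
  Add: Y' → Y L

No remaining common prefixes — done.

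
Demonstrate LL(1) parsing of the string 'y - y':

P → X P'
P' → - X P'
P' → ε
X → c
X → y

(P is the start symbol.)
LL(1) parsing maintains a stack (initially the start symbol over $) and the input. At each step: if the stack top is a terminal, match it against the current input token; if it is a non-terminal N, replace it with the RHS of M[N, lookahead] (the unique production whose predict set contains the lookahead).

Stack is shown with the top on the left.

Stack     Input    Action
-------------------------
P $       y - y $  output P → X P'
X P' $    y - y $  output X → y
y P' $    y - y $  match 'y'
P' $      - y $    output P' → - X P'
- X P' $  - y $    match '-'
X P' $    y $      output X → y
y P' $    y $      match 'y'
P' $      $        output P' → ε
$         $        accept

The string is accepted.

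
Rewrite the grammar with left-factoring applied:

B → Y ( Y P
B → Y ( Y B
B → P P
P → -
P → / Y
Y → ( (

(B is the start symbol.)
Left-factoring transforms A → αβ₁ | αβ₂ into A → αA' and A' → β₁ | β₂
(α is the longest common prefix among the alternatives). Repeat until
no nonterminal has two alternatives with a common prefix.

Round 1: B has alternatives sharing prefix 'Y ( Y'. Introduce B': B → Y ( Y B'
  Add: B' → P
  Add: B' → B

No remaining common prefixes — done.

Resulting grammar:
B → Y ( Y B'
B' → P
B' → B
B → P P
P → -
P → / Y
Y → ( (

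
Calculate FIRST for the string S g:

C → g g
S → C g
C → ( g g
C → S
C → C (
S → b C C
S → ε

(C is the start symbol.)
FIRST sets of the non-terminals involved (from the grammar, by fixed-point iteration):
  FIRST(S) = { '(', 'b', 'g', ε }

To compute FIRST(S g), process the symbols left to right:
Symbol S is a non-terminal. Add FIRST(S) \ {ε} = { '(', 'b', 'g' }
S is nullable (ε ∈ FIRST(S)), continue to the next symbol.
Symbol g is a terminal. Add 'g' and stop.
FIRST(S g) = { '(', 'b', 'g' }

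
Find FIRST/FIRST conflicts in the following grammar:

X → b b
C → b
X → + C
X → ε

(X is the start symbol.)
No FIRST/FIRST conflicts.

A FIRST/FIRST conflict occurs when two productions N → α and N → β for the same non-terminal have FIRST(α) ∩ FIRST(β) ≠ ∅ (with ε ∈ FIRST of a nullable right-hand side, so two nullable alternatives also conflict).

Productions for X:
  X → b b: FIRST = { 'b' }
  X → + C: FIRST = { '+' }
  X → ε: FIRST = { ε }
C has only one production, so no FIRST/FIRST conflict is possible there.

All alternatives of each non-terminal have pairwise disjoint FIRST sets.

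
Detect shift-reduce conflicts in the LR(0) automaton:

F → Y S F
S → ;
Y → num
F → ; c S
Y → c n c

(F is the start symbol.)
No shift-reduce conflicts

A shift-reduce conflict occurs when an LR(0) state has both:
  - a complete (reduce) item [A → α .] (dot at the end), and
  - a shift item [B → β . c γ] (dot before a terminal).

Augment with F' → F and build the canonical LR(0) collection (I0 = CLOSURE({[F' → . F]}), then GOTO on every symbol after a dot until no new states appear). It has 13 states:
  I0: { [F → . ; c S], [F → . Y S F], [F' → . F], [Y → . c n c], [Y → . num] }  — shift
  I1: { [F → ; . c S] }  — shift
  I2: { [F' → F .] }  — accept
  I3: { [F → Y . S F], [S → . ;] }  — shift
  I4: { [Y → c . n c] }  — shift
  I5: { [Y → num .] }  — reduce
  I6: { [Y → c n . c] }  — shift
  I7: { [Y → c n c .] }  — reduce
  I8: { [S → ; .] }  — reduce
  I9: { [F → . ; c S], [F → . Y S F], [F → Y S . F], [Y → . c n c], [Y → . num] }  — shift
  I10: { [F → Y S F .] }  — reduce
  I11: { [F → ; c . S], [S → . ;] }  — shift
  I12: { [F → ; c S .] }  — reduce

No state contains both a complete item and a shift item.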